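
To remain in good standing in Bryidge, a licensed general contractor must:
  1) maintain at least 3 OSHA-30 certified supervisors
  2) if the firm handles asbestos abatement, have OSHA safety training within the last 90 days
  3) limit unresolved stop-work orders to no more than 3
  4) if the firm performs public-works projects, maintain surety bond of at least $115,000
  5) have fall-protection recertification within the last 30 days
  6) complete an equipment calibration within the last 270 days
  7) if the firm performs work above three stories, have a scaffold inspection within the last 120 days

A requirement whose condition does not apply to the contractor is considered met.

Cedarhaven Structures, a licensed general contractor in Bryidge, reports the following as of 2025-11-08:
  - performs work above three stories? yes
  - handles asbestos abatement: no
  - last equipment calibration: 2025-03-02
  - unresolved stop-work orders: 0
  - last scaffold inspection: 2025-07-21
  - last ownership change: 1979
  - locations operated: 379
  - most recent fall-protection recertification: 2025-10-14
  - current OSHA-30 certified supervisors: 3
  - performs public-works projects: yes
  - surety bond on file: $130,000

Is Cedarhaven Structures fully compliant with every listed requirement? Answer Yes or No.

Yes

1. OSHA-30 certified supervisors 3 ≥ 3 → met
2. condition 'handles asbestos abatement' does not hold → requirement n/a → met
3. unresolved stop-work orders 0 ≤ 3 → met
4. condition 'performs public-works projects' holds; surety bond $130,000 ≥ $115,000 → met
5. fall-protection recertification 25 days ago vs limit 30 → met
6. equipment calibration 251 days ago vs limit 270 → met
7. condition 'performs work above three stories' holds; scaffold inspection 110 days ago vs limit 120 → met
All met.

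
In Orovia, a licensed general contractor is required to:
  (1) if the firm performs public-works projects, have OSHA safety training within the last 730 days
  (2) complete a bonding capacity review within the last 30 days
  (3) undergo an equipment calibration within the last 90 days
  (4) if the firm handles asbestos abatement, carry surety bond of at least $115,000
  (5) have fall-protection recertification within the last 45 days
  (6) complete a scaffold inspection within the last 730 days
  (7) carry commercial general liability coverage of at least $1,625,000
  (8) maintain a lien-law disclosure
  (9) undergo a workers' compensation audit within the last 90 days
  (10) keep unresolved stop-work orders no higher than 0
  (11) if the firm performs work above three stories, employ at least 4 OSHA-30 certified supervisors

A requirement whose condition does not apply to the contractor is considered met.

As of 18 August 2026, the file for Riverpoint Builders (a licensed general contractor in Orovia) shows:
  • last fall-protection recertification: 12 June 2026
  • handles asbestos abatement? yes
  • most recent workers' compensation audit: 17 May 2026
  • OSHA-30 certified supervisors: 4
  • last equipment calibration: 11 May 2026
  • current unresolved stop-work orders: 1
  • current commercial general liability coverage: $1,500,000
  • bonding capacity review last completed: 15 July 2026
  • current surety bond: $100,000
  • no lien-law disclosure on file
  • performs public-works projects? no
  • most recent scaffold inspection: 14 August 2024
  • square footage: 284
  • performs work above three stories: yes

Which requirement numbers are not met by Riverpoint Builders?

1. condition 'performs public-works projects' does not hold → requirement n/a → met
2. bonding capacity review 34 days ago vs limit 30 → not met
3. equipment calibration 99 days ago vs limit 90 → not met
4. condition 'handles asbestos abatement' holds; surety bond $100,000 < $115,000 → not met
5. fall-protection recertification 67 days ago vs limit 45 → not met
6. scaffold inspection 734 days ago vs limit 730 → not met
7. commercial general liability coverage $1,500,000 < $1,625,000 → not met
8. lien-law disclosure absent → not met
9. workers' compensation audit 93 days ago vs limit 90 → not met
10. unresolved stop-work orders 1 > 0 → not met
11. condition 'performs work above three stories' holds; OSHA-30 certified supervisors 4 ≥ 4 → met
Not met: 2, 3, 4, 5, 6, 7, 8, 9, 10

2, 3, 4, 5, 6, 7, 8, 9, 10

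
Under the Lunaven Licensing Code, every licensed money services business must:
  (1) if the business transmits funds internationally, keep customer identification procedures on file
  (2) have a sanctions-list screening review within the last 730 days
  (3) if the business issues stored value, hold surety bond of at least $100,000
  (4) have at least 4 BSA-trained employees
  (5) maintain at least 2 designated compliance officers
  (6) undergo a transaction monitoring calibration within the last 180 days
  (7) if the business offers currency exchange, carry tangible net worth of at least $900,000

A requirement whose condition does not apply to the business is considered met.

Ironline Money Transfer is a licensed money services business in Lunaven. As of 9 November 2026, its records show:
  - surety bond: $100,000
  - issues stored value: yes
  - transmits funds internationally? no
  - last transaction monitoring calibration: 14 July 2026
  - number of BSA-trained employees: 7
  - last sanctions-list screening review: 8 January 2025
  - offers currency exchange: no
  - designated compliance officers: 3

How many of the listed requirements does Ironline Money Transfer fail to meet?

1. condition 'transmits funds internationally' does not hold → requirement n/a → met
2. sanctions-list screening review 670 days ago vs limit 730 → met
3. condition 'issues stored value' holds; surety bond $100,000 ≥ $100,000 → met
4. BSA-trained employees 7 ≥ 4 → met
5. designated compliance officers 3 ≥ 2 → met
6. transaction monitoring calibration 118 days ago vs limit 180 → met
7. condition 'offers currency exchange' does not hold → requirement n/a → met
Not met: 0 of 7

0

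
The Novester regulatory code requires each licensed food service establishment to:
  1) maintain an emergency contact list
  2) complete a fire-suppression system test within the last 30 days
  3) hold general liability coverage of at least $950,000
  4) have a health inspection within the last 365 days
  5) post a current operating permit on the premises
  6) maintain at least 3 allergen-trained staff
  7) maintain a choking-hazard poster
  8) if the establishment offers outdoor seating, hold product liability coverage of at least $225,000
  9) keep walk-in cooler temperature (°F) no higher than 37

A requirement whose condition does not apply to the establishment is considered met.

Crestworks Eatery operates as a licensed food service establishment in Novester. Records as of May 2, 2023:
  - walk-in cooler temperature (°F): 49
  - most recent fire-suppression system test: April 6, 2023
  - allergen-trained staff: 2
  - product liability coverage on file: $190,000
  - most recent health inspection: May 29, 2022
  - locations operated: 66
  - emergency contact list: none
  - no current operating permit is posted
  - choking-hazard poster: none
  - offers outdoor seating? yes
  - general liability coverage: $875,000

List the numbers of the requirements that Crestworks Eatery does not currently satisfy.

1. emergency contact list absent → not met
2. fire-suppression system test 26 days ago vs limit 30 → met
3. general liability coverage $875,000 < $950,000 → not met
4. health inspection 338 days ago vs limit 365 → met
5. current operating permit absent → not met
6. allergen-trained staff 2 < 3 → not met
7. choking-hazard poster absent → not met
8. condition 'offers outdoor seating' holds; product liability coverage $190,000 < $225,000 → not met
9. walk-in cooler temperature (°F) 49 > 37 → not met
Not met: 1, 3, 5, 6, 7, 8, 9

1, 3, 5, 6, 7, 8, 9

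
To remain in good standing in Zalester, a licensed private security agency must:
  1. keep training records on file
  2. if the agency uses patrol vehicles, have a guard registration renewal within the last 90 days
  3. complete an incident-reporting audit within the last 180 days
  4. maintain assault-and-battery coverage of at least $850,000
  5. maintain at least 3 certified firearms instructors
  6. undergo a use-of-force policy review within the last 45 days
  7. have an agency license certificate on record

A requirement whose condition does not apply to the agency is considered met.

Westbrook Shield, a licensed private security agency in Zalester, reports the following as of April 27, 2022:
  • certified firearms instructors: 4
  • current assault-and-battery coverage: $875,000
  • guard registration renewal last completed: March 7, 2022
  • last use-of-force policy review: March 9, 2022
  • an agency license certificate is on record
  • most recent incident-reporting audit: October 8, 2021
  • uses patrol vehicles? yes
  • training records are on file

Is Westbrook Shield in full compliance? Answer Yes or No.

1. training records present → met
2. condition 'uses patrol vehicles' holds; guard registration renewal 51 days ago vs limit 90 → met
3. incident-reporting audit 201 days ago vs limit 180 → not met
4. assault-and-battery coverage $875,000 ≥ $850,000 → met
5. certified firearms instructors 4 ≥ 3 → met
6. use-of-force policy review 49 days ago vs limit 45 → not met
7. agency license certificate present → met
Not met: 3, 6

No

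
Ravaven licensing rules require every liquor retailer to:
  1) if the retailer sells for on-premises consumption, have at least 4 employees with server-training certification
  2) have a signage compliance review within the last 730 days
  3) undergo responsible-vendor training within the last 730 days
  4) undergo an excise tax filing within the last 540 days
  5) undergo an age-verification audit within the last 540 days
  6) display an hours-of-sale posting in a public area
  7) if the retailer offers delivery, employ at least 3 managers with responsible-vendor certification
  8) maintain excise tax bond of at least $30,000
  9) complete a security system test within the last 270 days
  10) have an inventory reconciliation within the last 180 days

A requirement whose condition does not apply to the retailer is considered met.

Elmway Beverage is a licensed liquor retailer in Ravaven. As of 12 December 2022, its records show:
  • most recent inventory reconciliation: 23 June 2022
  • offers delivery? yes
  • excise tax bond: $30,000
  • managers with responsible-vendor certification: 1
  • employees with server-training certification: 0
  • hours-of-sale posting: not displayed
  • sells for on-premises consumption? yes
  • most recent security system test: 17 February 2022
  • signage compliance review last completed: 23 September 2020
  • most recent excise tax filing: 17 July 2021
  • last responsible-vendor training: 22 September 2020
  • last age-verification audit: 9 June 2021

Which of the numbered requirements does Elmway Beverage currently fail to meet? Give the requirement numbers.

1. condition 'sells for on-premises consumption' holds; employees with server-training certification 0 < 4 → not met
2. signage compliance review 810 days ago vs limit 730 → not met
3. responsible-vendor training 811 days ago vs limit 730 → not met
4. excise tax filing 513 days ago vs limit 540 → met
5. age-verification audit 551 days ago vs limit 540 → not met
6. hours-of-sale posting absent → not met
7. condition 'offers delivery' holds; managers with responsible-vendor certification 1 < 3 → not met
8. excise tax bond $30,000 ≥ $30,000 → met
9. security system test 298 days ago vs limit 270 → not met
10. inventory reconciliation 172 days ago vs limit 180 → met
Not met: 1, 2, 3, 5, 6, 7, 9

1, 2, 3, 5, 6, 7, 9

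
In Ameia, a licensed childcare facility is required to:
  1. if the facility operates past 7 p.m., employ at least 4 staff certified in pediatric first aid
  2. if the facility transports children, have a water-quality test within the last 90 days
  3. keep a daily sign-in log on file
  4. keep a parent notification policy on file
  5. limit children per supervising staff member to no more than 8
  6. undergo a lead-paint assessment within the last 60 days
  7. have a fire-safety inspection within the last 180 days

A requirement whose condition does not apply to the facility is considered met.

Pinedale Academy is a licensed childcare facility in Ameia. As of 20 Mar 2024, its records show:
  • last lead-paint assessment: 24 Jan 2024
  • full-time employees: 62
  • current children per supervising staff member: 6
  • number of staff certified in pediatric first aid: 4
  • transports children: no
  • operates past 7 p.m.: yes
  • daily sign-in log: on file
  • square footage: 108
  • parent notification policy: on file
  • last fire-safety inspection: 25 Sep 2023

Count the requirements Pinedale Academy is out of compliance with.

1. condition 'operates past 7 p.m.' holds; staff certified in pediatric first aid 4 ≥ 4 → met
2. condition 'transports children' does not hold → requirement n/a → met
3. daily sign-in log present → met
4. parent notification policy present → met
5. children per supervising staff member 6 ≤ 8 → met
6. lead-paint assessment 56 days ago vs limit 60 → met
7. fire-safety inspection 177 days ago vs limit 180 → met
Not met: 0 of 7

0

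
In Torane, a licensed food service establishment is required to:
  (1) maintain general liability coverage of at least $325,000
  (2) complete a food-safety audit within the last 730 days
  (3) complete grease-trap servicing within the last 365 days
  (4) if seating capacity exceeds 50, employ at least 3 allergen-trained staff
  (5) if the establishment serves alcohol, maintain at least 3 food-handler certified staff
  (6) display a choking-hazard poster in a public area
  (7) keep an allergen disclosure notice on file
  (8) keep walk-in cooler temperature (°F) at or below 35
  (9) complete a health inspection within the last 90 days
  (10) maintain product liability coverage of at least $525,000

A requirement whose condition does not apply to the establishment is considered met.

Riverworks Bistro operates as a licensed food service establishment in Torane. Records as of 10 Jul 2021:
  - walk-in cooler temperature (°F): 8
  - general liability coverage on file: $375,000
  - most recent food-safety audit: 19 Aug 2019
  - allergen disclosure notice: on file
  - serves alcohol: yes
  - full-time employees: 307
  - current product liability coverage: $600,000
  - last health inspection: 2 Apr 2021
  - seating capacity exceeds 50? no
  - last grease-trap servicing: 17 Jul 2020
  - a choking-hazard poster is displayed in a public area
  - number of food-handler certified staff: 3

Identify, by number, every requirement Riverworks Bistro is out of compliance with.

9

1. general liability coverage $375,000 ≥ $325,000 → met
2. food-safety audit 691 days ago vs limit 730 → met
3. grease-trap servicing 358 days ago vs limit 365 → met
4. condition 'seating capacity exceeds 50' does not hold → requirement n/a → met
5. condition 'serves alcohol' holds; food-handler certified staff 3 ≥ 3 → met
6. choking-hazard poster present → met
7. allergen disclosure notice present → met
8. walk-in cooler temperature (°F) 8 ≤ 35 → met
9. health inspection 99 days ago vs limit 90 → not met
10. product liability coverage $600,000 ≥ $525,000 → met
Not met: 9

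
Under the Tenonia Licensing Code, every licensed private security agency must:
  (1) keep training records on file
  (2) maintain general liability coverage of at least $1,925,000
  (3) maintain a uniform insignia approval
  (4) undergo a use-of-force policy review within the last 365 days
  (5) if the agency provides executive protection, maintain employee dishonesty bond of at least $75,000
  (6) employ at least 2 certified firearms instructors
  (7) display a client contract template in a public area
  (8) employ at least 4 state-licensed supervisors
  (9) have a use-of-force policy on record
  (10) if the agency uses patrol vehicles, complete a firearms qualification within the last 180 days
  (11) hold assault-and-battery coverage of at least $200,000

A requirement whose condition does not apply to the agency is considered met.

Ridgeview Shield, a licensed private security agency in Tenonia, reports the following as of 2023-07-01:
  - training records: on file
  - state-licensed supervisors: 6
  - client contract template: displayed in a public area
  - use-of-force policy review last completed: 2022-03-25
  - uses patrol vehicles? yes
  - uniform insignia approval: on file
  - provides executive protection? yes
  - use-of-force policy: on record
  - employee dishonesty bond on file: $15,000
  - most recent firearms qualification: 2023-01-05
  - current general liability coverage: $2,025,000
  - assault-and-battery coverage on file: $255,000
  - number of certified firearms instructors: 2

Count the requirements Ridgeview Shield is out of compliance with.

2

1. training records present → met
2. general liability coverage $2,025,000 ≥ $1,925,000 → met
3. uniform insignia approval present → met
4. use-of-force policy review 463 days ago vs limit 365 → not met
5. condition 'provides executive protection' holds; employee dishonesty bond $15,000 < $75,000 → not met
6. certified firearms instructors 2 ≥ 2 → met
7. client contract template present → met
8. state-licensed supervisors 6 ≥ 4 → met
9. use-of-force policy present → met
10. condition 'uses patrol vehicles' holds; firearms qualification 177 days ago vs limit 180 → met
11. assault-and-battery coverage $255,000 ≥ $200,000 → met
Not met: 2 of 11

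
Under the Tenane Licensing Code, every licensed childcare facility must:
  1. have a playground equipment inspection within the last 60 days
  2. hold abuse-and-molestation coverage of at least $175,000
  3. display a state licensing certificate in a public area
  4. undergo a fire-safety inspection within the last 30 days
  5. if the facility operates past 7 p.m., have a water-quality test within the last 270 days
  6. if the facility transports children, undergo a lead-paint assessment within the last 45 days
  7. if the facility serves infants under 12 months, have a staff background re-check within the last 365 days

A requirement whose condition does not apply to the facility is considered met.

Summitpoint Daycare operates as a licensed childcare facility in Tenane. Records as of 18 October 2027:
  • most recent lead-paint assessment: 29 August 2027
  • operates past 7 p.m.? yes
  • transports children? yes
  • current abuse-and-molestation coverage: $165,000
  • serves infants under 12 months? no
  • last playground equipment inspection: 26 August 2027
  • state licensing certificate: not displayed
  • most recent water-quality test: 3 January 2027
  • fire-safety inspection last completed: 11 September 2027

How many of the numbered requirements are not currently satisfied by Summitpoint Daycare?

5

1. playground equipment inspection 53 days ago vs limit 60 → met
2. abuse-and-molestation coverage $165,000 < $175,000 → not met
3. state licensing certificate absent → not met
4. fire-safety inspection 37 days ago vs limit 30 → not met
5. condition 'operates past 7 p.m.' holds; water-quality test 288 days ago vs limit 270 → not met
6. condition 'transports children' holds; lead-paint assessment 50 days ago vs limit 45 → not met
7. condition 'serves infants under 12 months' does not hold → requirement n/a → met
Not met: 5 of 7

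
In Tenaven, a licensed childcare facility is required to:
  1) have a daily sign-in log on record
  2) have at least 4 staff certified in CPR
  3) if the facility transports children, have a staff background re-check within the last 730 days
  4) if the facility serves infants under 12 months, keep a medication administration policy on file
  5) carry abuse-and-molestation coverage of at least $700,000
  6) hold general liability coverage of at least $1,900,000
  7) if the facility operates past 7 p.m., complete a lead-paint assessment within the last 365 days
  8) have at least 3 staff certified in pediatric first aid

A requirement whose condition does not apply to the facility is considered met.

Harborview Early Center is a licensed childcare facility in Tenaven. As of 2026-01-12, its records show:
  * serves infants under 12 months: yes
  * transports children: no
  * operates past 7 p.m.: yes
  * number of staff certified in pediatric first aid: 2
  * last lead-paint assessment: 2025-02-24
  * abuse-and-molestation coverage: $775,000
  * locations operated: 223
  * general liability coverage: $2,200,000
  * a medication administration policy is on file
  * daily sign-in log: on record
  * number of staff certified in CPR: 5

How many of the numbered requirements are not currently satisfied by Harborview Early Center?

1. daily sign-in log present → met
2. staff certified in CPR 5 ≥ 4 → met
3. condition 'transports children' does not hold → requirement n/a → met
4. condition 'serves infants under 12 months' holds; medication administration policy present → met
5. abuse-and-molestation coverage $775,000 ≥ $700,000 → met
6. general liability coverage $2,200,000 ≥ $1,900,000 → met
7. condition 'operates past 7 p.m.' holds; lead-paint assessment 322 days ago vs limit 365 → met
8. staff certified in pediatric first aid 2 < 3 → not met
Not met: 1 of 8

1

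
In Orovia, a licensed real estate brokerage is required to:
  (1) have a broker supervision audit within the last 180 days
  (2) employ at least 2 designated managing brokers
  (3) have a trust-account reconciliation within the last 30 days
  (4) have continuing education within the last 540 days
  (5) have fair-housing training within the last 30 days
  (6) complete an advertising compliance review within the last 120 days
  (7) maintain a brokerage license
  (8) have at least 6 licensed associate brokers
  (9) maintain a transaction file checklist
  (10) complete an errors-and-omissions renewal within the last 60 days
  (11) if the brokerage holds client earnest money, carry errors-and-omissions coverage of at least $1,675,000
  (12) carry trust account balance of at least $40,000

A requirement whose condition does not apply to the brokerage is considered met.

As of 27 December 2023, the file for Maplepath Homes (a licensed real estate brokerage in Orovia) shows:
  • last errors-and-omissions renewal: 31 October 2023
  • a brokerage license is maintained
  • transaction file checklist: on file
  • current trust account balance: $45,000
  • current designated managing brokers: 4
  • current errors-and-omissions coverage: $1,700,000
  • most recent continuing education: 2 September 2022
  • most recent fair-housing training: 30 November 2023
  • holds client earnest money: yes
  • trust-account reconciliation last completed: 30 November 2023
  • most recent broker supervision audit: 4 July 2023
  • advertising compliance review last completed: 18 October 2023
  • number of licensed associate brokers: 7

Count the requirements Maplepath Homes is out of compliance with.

0

1. broker supervision audit 176 days ago vs limit 180 → met
2. designated managing brokers 4 ≥ 2 → met
3. trust-account reconciliation 27 days ago vs limit 30 → met
4. continuing education 481 days ago vs limit 540 → met
5. fair-housing training 27 days ago vs limit 30 → met
6. advertising compliance review 70 days ago vs limit 120 → met
7. brokerage license present → met
8. licensed associate brokers 7 ≥ 6 → met
9. transaction file checklist present → met
10. errors-and-omissions renewal 57 days ago vs limit 60 → met
11. condition 'holds client earnest money' holds; errors-and-omissions coverage $1,700,000 ≥ $1,675,000 → met
12. trust account balance $45,000 ≥ $40,000 → met
Not met: 0 of 12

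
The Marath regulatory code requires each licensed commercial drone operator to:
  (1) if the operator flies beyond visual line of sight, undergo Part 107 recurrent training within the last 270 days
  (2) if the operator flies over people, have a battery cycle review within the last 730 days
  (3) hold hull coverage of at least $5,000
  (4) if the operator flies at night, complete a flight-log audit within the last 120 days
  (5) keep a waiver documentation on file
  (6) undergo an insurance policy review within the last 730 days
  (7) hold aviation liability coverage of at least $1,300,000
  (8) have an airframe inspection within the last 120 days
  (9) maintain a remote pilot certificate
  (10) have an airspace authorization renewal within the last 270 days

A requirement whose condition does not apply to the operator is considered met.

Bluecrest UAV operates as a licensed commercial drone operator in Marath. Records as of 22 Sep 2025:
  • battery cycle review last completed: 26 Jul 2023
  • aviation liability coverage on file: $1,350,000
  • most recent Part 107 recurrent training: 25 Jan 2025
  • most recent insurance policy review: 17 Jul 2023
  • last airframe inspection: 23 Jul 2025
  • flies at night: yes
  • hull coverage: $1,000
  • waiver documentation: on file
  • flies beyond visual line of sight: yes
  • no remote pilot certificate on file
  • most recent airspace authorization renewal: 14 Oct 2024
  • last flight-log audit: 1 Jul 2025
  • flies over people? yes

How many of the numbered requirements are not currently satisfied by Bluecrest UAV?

1. condition 'flies beyond visual line of sight' holds; Part 107 recurrent training 240 days ago vs limit 270 → met
2. condition 'flies over people' holds; battery cycle review 789 days ago vs limit 730 → not met
3. hull coverage $1,000 < $5,000 → not met
4. condition 'flies at night' holds; flight-log audit 83 days ago vs limit 120 → met
5. waiver documentation present → met
6. insurance policy review 798 days ago vs limit 730 → not met
7. aviation liability coverage $1,350,000 ≥ $1,300,000 → met
8. airframe inspection 61 days ago vs limit 120 → met
9. remote pilot certificate absent → not met
10. airspace authorization renewal 343 days ago vs limit 270 → not met
Not met: 5 of 10

5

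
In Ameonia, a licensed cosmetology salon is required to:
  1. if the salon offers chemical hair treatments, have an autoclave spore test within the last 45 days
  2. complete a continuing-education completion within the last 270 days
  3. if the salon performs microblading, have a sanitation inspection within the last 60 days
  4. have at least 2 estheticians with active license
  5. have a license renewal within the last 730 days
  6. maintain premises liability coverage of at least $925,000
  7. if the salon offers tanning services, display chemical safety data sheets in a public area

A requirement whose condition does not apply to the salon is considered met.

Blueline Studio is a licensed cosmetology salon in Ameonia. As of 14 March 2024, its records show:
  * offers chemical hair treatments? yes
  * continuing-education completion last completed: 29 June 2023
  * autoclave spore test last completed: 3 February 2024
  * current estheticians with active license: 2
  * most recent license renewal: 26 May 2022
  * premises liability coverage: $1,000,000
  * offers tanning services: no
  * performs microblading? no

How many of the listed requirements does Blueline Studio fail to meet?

0

1. condition 'offers chemical hair treatments' holds; autoclave spore test 40 days ago vs limit 45 → met
2. continuing-education completion 259 days ago vs limit 270 → met
3. condition 'performs microblading' does not hold → requirement n/a → met
4. estheticians with active license 2 ≥ 2 → met
5. license renewal 658 days ago vs limit 730 → met
6. premises liability coverage $1,000,000 ≥ $925,000 → met
7. condition 'offers tanning services' does not hold → requirement n/a → met
Not met: 0 of 7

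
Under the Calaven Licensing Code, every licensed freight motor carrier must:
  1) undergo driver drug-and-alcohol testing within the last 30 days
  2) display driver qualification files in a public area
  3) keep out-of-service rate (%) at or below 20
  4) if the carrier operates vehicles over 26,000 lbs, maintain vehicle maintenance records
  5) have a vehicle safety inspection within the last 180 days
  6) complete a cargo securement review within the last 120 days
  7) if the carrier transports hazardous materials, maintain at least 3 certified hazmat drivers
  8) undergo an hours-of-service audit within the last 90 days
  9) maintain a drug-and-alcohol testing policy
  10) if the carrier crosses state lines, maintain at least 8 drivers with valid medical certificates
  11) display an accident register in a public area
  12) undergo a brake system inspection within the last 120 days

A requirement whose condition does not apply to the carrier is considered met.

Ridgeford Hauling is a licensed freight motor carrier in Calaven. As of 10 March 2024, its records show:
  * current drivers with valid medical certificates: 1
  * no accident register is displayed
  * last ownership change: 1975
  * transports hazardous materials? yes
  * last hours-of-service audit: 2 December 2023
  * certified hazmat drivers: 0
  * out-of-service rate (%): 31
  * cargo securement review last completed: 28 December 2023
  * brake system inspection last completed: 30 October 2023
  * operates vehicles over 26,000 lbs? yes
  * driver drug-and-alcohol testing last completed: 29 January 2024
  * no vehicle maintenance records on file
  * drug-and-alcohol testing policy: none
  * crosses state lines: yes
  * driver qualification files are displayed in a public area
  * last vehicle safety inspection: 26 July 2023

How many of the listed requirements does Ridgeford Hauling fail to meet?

10

1. driver drug-and-alcohol testing 41 days ago vs limit 30 → not met
2. driver qualification files present → met
3. out-of-service rate (%) 31 > 20 → not met
4. condition 'operates vehicles over 26,000 lbs' holds; vehicle maintenance records absent → not met
5. vehicle safety inspection 228 days ago vs limit 180 → not met
6. cargo securement review 73 days ago vs limit 120 → met
7. condition 'transports hazardous materials' holds; certified hazmat drivers 0 < 3 → not met
8. hours-of-service audit 99 days ago vs limit 90 → not met
9. drug-and-alcohol testing policy absent → not met
10. condition 'crosses state lines' holds; drivers with valid medical certificates 1 < 8 → not met
11. accident register absent → not met
12. brake system inspection 132 days ago vs limit 120 → not met
Not met: 10 of 12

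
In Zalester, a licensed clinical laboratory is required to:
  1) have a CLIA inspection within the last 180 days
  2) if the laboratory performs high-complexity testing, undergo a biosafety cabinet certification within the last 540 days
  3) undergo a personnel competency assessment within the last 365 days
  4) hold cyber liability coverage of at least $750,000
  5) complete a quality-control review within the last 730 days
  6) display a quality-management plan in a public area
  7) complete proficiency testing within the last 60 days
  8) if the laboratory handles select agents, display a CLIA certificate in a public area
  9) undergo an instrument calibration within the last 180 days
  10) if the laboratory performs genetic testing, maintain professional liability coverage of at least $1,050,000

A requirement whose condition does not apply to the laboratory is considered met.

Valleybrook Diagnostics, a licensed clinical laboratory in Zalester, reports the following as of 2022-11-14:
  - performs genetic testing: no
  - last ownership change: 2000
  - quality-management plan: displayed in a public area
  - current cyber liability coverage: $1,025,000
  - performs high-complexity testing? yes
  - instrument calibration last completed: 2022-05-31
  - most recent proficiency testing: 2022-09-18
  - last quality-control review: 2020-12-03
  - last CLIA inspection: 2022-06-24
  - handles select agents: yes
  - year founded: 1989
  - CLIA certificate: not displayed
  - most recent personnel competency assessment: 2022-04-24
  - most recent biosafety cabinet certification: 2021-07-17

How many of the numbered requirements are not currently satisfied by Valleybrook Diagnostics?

1. CLIA inspection 143 days ago vs limit 180 → met
2. condition 'performs high-complexity testing' holds; biosafety cabinet certification 485 days ago vs limit 540 → met
3. personnel competency assessment 204 days ago vs limit 365 → met
4. cyber liability coverage $1,025,000 ≥ $750,000 → met
5. quality-control review 711 days ago vs limit 730 → met
6. quality-management plan present → met
7. proficiency testing 57 days ago vs limit 60 → met
8. condition 'handles select agents' holds; CLIA certificate absent → not met
9. instrument calibration 167 days ago vs limit 180 → met
10. condition 'performs genetic testing' does not hold → requirement n/a → met
Not met: 1 of 10

1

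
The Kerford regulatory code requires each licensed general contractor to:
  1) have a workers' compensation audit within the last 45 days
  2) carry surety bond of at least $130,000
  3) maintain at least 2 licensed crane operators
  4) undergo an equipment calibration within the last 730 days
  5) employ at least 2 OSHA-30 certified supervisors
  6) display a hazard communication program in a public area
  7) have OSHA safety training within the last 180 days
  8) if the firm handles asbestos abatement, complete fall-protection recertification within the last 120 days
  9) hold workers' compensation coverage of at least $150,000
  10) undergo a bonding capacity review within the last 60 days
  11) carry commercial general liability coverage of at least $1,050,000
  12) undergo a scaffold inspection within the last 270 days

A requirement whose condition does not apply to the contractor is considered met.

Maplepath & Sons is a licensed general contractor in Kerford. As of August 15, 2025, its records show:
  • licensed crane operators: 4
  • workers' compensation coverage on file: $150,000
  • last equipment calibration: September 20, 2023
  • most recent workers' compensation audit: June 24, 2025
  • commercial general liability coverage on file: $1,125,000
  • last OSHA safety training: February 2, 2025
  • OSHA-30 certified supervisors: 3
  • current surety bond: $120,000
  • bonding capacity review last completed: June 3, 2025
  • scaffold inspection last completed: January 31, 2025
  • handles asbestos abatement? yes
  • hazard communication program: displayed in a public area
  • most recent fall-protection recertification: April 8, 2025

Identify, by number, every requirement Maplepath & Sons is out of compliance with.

1. workers' compensation audit 52 days ago vs limit 45 → not met
2. surety bond $120,000 < $130,000 → not met
3. licensed crane operators 4 ≥ 2 → met
4. equipment calibration 695 days ago vs limit 730 → met
5. OSHA-30 certified supervisors 3 ≥ 2 → met
6. hazard communication program present → met
7. OSHA safety training 194 days ago vs limit 180 → not met
8. condition 'handles asbestos abatement' holds; fall-protection recertification 129 days ago vs limit 120 → not met
9. workers' compensation coverage $150,000 ≥ $150,000 → met
10. bonding capacity review 73 days ago vs limit 60 → not met
11. commercial general liability coverage $1,125,000 ≥ $1,050,000 → met
12. scaffold inspection 196 days ago vs limit 270 → met
Not met: 1, 2, 7, 8, 10

1, 2, 7, 8, 10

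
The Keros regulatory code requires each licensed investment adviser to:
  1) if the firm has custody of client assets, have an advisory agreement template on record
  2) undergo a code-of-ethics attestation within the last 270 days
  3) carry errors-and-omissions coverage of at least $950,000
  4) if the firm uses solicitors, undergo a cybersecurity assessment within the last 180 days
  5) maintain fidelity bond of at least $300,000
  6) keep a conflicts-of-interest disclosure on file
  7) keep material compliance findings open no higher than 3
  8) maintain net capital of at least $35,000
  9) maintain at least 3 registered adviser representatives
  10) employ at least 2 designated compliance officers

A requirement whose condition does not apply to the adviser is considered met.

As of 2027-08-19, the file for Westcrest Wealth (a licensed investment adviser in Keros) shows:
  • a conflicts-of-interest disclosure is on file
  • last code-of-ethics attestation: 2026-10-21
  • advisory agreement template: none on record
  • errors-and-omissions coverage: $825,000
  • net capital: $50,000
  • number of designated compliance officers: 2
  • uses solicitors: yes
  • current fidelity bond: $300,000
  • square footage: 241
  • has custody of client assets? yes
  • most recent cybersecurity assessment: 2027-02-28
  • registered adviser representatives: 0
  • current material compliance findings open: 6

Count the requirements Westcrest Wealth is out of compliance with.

1. condition 'has custody of client assets' holds; advisory agreement template absent → not met
2. code-of-ethics attestation 302 days ago vs limit 270 → not met
3. errors-and-omissions coverage $825,000 < $950,000 → not met
4. condition 'uses solicitors' holds; cybersecurity assessment 172 days ago vs limit 180 → met
5. fidelity bond $300,000 ≥ $300,000 → met
6. conflicts-of-interest disclosure present → met
7. material compliance findings open 6 > 3 → not met
8. net capital $50,000 ≥ $35,000 → met
9. registered adviser representatives 0 < 3 → not met
10. designated compliance officers 2 ≥ 2 → met
Not met: 5 of 10

5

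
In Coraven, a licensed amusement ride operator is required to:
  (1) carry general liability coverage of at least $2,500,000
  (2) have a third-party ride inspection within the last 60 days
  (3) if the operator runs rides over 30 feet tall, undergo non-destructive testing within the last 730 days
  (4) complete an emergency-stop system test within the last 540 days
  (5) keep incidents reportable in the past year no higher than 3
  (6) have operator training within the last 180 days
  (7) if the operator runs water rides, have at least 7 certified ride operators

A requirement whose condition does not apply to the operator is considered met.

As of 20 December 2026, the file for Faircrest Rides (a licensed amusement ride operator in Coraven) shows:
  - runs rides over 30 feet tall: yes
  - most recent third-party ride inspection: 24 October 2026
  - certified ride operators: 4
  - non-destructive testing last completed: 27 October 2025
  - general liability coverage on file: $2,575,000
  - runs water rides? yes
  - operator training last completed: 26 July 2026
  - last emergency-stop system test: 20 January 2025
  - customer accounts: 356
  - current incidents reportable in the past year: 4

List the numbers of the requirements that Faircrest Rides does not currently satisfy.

4, 5, 7

1. general liability coverage $2,575,000 ≥ $2,500,000 → met
2. third-party ride inspection 57 days ago vs limit 60 → met
3. condition 'runs rides over 30 feet tall' holds; non-destructive testing 419 days ago vs limit 730 → met
4. emergency-stop system test 699 days ago vs limit 540 → not met
5. incidents reportable in the past year 4 > 3 → not met
6. operator training 147 days ago vs limit 180 → met
7. condition 'runs water rides' holds; certified ride operators 4 < 7 → not met
Not met: 4, 5, 7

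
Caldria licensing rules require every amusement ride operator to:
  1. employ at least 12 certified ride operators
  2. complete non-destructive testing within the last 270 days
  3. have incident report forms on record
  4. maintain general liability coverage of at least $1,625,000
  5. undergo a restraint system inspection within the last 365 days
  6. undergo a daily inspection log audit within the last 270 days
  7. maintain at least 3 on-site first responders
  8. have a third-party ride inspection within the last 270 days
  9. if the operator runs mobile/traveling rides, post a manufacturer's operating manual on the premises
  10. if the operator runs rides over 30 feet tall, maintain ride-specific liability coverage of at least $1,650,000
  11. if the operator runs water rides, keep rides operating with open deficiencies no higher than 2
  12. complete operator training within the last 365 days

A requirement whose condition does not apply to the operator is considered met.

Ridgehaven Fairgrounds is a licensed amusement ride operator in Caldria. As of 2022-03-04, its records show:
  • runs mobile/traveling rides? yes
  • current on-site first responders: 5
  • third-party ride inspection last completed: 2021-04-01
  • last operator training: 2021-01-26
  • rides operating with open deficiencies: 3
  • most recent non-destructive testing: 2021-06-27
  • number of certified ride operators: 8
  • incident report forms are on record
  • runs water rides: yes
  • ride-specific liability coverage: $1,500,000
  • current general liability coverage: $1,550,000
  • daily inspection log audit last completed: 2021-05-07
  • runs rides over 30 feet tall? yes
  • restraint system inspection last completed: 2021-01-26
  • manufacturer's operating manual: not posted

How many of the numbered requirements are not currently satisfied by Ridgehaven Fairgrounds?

9

1. certified ride operators 8 < 12 → not met
2. non-destructive testing 250 days ago vs limit 270 → met
3. incident report forms present → met
4. general liability coverage $1,550,000 < $1,625,000 → not met
5. restraint system inspection 402 days ago vs limit 365 → not met
6. daily inspection log audit 301 days ago vs limit 270 → not met
7. on-site first responders 5 ≥ 3 → met
8. third-party ride inspection 337 days ago vs limit 270 → not met
9. condition 'runs mobile/traveling rides' holds; manufacturer's operating manual absent → not met
10. condition 'runs rides over 30 feet tall' holds; ride-specific liability coverage $1,500,000 < $1,650,000 → not met
11. condition 'runs water rides' holds; rides operating with open deficiencies 3 > 2 → not met
12. operator training 402 days ago vs limit 365 → not met
Not met: 9 of 12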